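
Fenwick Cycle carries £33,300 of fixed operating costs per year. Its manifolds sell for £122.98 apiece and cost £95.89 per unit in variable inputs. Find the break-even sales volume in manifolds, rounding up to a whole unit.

1,230 manifolds

Unit CM = price − variable cost = £122.98 − £95.89 = £27.09.
Break-even Q = £33,300 / £27.09 = 1,229.24 → 1,230 manifolds.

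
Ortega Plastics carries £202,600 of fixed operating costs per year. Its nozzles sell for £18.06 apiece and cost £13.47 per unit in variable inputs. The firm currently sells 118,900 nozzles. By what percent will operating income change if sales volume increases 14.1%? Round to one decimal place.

+22.4%

Contribution at this volume is 118,900 × £4.59 = £545,751.00.
Operating income = contribution − fixed costs = £545,751.00 − £202,600 = £343,151.00.
DOL = contribution ÷ EBIT = £545,751.00 ÷ £343,151.00 = 1.5904.
%ΔEBIT = DOL × %ΔSales = 1.5904 × +14.1% = +22.4%.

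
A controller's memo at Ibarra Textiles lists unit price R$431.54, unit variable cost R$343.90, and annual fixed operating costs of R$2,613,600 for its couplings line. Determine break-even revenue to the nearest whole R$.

CM per unit = R$431.54 − R$343.90 = R$87.64; CM ratio = R$87.64 / R$431.54 = 0.2031.
Break-even revenue = fixed costs × price ÷ CM = R$2,613,600 × R$431.54 ÷ R$87.64 = R$12,869,385.

R$12,869,385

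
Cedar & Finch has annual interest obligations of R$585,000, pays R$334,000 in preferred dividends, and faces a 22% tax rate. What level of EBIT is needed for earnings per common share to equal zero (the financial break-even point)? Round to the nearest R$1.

Grossing the preferred dividend up to pre-tax terms: R$334,000 / (1 − 0.22) = R$428,205.13.
EPS = 0 when EBIT covers interest plus the pre-tax preferred burden: R$585,000 + R$428,205.13 = R$1,013,205.13.

R$1,013,205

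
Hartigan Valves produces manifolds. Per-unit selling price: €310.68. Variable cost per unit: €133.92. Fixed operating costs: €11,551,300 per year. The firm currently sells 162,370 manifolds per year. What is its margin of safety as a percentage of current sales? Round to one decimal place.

59.8%

Each unit contributes €310.68 − €133.92 = €176.76. Break-even units = €11,551,300 ÷ €176.76 = 65,350.19; break-even revenue = 65,350.19 × €310.68 = €20,302,997.76.
Actual sales revenue = 162,370 × €310.68 = €50,445,111.60.
Margin of safety = (€50,445,111.60 − €20,302,997.76) ÷ €50,445,111.60 = 59.8%.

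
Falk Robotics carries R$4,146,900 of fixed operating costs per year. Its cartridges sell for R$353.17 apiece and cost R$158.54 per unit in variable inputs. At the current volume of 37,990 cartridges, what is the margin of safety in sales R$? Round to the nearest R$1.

Contribution margin per unit = R$353.17 − R$158.54 = R$194.63. Break-even units = R$4,146,900 ÷ R$194.63 = 21,306.58; break-even revenue = 21,306.58 × R$353.17 = R$7,524,845.47.
Actual sales revenue = 37,990 × R$353.17 = R$13,416,928.30.
Margin of safety = R$13,416,928.30 − R$7,524,845.47 = R$5,892,083.

R$5,892,083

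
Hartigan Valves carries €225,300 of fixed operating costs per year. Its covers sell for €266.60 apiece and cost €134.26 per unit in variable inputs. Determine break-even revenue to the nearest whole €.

Contribution margin per unit = €266.60 − €134.26 = €132.34, a CM ratio of €132.34 ÷ €266.60 = 0.4964.
Break-even sales = FC ÷ CM ratio = €225,300 × €266.60 / €132.34 = €453,869.

€453,869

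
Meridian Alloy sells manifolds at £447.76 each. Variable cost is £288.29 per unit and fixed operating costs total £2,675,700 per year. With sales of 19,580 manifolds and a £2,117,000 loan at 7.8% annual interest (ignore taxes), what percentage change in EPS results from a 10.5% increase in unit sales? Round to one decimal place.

Total contribution margin = 19,580 × £159.47 = £3,122,422.60.
Subtracting fixed costs: EBIT = £3,122,422.60 − £2,675,700 = £446,722.60.
Interest = £165,126.00, so EBIT − I = £281,596.60.
Degree of combined leverage = contribution ÷ (EBIT − I) = £3,122,422.60 ÷ £281,596.60 = 11.0883.
EPS therefore changes by 11.0883 × (+10.5%) = +116.4%.

+116.4%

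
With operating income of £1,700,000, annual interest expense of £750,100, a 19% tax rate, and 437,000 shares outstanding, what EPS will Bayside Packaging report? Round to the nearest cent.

Pre-tax income = £1,700,000 − £750,100.00 = £949,900.00.
Net income = £949,900.00 × (1 − 0.19) = £769,419.00.
EPS = £769,419.00 ÷ 437,000 = £1.76.

£1.76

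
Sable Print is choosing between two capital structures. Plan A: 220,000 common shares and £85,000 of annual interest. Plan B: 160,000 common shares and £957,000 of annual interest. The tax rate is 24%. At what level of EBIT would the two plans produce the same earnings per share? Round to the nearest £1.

At indifference, (EBIT − 85,000)(1 − t)/220,000 = (EBIT − 957,000)(1 − t)/160,000.
The (1 − t) factor cancels: (EBIT − 85,000) × 160,000 = (EBIT − 957,000) × 220,000.
Solving, EBIT = (957,000·220,000 − 85,000·160,000) / (220,000 − 160,000) = 196,940,000,000 / 60,000 = 3,282,333.33.

£3,282,333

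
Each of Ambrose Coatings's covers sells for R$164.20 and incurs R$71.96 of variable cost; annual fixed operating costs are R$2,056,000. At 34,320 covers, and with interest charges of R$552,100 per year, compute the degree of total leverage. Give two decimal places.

5.68

Contribution at this volume is 34,320 × R$92.24 = R$3,165,676.80.
EBIT = R$3,165,676.80 − R$2,056,000 = R$1,109,676.80. Interest = R$552,100.00.
DOL = R$3,165,676.80 ÷ R$1,109,676.80 = 2.8528; DFL = R$1,109,676.80 ÷ R$557,576.80 = 1.9902.
Combined leverage = 2.8528 × 1.9902 = 5.6776.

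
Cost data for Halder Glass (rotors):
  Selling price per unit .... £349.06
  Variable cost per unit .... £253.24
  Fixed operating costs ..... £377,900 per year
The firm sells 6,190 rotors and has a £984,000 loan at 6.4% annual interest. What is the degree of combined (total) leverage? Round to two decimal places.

3.90

Total contribution margin = 6,190 × £95.82 = £593,125.80.
Operating income = contribution − fixed costs = £593,125.80 − £377,900 = £215,225.80. Interest = £62,976.00, so EBIT − I = £152,249.80.
Degree of total leverage = total CM / (EBIT − interest) = £593,125.80 / £152,249.80 = 3.8957.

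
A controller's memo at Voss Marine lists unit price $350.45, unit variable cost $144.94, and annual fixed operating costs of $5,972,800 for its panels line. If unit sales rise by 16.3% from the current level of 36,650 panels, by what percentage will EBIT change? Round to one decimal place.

+78.7%

Contribution at this volume is 36,650 × $205.51 = $7,531,941.50.
Subtracting fixed costs: EBIT = $7,531,941.50 − $5,972,800 = $1,559,141.50.
DOL = contribution ÷ EBIT = $7,531,941.50 ÷ $1,559,141.50 = 4.8308.
Operating income changes by 4.8308 × +16.3% = +78.7%.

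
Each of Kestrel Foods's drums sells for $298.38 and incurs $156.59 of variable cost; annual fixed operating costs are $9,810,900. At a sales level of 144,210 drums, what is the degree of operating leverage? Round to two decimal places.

1.92

At 144,210 units, contribution = 144,210 × $141.79 = $20,447,535.90.
Subtracting fixed costs: EBIT = $20,447,535.90 − $9,810,900 = $10,636,635.90.
So DOL = total CM / EBIT = $20,447,535.90 / $10,636,635.90 = 1.9224.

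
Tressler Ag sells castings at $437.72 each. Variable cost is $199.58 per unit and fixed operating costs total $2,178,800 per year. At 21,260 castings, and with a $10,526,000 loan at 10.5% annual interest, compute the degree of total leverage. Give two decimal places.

2.85

Total contribution margin = 21,260 × $238.14 = $5,062,856.40.
EBIT = $5,062,856.40 − $2,178,800 = $2,884,056.40. Interest = $1,105,230.00, so EBIT − I = $1,778,826.40.
Degree of total leverage = total CM / (EBIT − interest) = $5,062,856.40 / $1,778,826.40 = 2.8462.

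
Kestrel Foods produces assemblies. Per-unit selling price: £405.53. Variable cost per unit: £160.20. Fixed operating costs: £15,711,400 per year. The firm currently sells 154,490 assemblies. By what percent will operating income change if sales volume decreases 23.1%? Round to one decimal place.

-39.5%

Contribution at this volume is 154,490 × £245.33 = £37,901,031.70.
EBIT = £37,901,031.70 − £15,711,400 = £22,189,631.70.
DOL = contribution ÷ EBIT = £37,901,031.70 ÷ £22,189,631.70 = 1.7081.
Operating income changes by 1.7081 × -23.1% = -39.5%.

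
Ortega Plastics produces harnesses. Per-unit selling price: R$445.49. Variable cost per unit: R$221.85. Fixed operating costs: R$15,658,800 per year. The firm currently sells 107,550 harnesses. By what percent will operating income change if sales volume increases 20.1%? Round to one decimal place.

Total contribution margin = 107,550 × R$223.64 = R$24,052,482.00.
Subtracting fixed costs: EBIT = R$24,052,482.00 − R$15,658,800 = R$8,393,682.00.
Degree of operating leverage = R$24,052,482.00 / R$8,393,682.00 = 2.8655.
So EBIT moves 2.8655 × (+20.1%) = +57.6%.

+57.6%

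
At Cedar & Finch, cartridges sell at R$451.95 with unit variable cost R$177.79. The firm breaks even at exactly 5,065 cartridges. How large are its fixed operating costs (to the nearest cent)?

Contribution margin per unit = R$451.95 − R$177.79 = R$274.16.
Since BE = FC / CM, FC = 5,065 × R$274.16 = R$1,388,620.40.

R$1,388,620.40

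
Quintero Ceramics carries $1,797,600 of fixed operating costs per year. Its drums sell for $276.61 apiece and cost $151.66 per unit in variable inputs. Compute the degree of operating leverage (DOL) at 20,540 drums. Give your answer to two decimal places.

At 20,540 units, contribution = 20,540 × $124.95 = $2,566,473.00.
Operating income = contribution − fixed costs = $2,566,473.00 − $1,797,600 = $768,873.00.
DOL = contribution ÷ EBIT = $2,566,473.00 ÷ $768,873.00 = 3.3380.

3.34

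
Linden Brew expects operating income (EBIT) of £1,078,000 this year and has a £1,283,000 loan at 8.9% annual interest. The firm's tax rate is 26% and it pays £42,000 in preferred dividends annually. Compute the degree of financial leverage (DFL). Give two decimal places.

Interest = £114,187.00.
Preferred dividends grossed up pre-tax: £42,000 / (1 − 0.26) = £56,756.76.
DFL = EBIT ÷ [EBIT − I − D_p/(1−t)] = £1,078,000 ÷ [£1,078,000 − £114,187.00 − £56,756.76] = £1,078,000 ÷ £907,056.24 = 1.1885.

1.19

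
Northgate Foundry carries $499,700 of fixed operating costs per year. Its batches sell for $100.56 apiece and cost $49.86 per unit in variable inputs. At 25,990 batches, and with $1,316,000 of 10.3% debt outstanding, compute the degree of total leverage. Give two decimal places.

1.93

At 25,990 units, contribution = 25,990 × $50.70 = $1,317,693.00.
Subtracting fixed costs: EBIT = $1,317,693.00 − $499,700 = $817,993.00. Interest = $135,548.00, so EBIT − I = $682,445.00.
DCL = contribution ÷ (EBIT − I) = $1,317,693.00 ÷ $682,445.00 = 1.9308.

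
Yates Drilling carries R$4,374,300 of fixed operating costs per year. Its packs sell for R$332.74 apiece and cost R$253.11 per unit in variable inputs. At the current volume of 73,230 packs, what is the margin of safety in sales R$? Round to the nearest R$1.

Contribution margin per unit = R$332.74 − R$253.11 = R$79.63. Break-even units = R$4,374,300 ÷ R$79.63 = 54,932.81; break-even revenue = 54,932.81 × R$332.74 = R$18,278,344.62.
Current sales = 73,230 × R$332.74 = R$24,366,550.20.
Margin of safety = R$24,366,550.20 − R$18,278,344.62 = R$6,088,206.

R$6,088,206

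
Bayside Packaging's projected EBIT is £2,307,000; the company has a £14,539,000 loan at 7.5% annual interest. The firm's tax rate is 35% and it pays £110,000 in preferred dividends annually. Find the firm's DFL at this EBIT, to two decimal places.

Interest = £1,090,425.00.
Preferred dividends grossed up pre-tax: £110,000 / (1 − 0.35) = £169,230.77.
DFL = EBIT ÷ [EBIT − I − D_p/(1−t)] = £2,307,000 ÷ [£2,307,000 − £1,090,425.00 − £169,230.77] = £2,307,000 ÷ £1,047,344.23 = 2.2027.

2.20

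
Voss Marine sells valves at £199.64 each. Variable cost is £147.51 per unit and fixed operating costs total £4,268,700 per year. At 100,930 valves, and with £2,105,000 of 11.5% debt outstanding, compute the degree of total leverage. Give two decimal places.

At 100,930 units, contribution = 100,930 × £52.13 = £5,261,480.90.
Subtracting fixed costs: EBIT = £5,261,480.90 − £4,268,700 = £992,780.90. Interest = £242,075.00, so EBIT − I = £750,705.90.
Degree of total leverage = total CM / (EBIT − interest) = £5,261,480.90 / £750,705.90 = 7.0087.

7.01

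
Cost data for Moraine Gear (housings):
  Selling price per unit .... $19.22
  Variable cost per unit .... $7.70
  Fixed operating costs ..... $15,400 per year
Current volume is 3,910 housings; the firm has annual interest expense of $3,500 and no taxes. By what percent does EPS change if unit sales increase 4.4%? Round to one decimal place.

+7.6%

Total contribution margin = 3,910 × $11.52 = $45,043.20.
Subtracting fixed costs: EBIT = $45,043.20 − $15,400 = $29,643.20.
Interest = $3,500.00, so EBIT − I = $26,143.20.
DCL = total CM / (EBIT − I) = $45,043.20 / $26,143.20 = 1.7229.
EPS therefore changes by 1.7229 × (+4.4%) = +7.6%.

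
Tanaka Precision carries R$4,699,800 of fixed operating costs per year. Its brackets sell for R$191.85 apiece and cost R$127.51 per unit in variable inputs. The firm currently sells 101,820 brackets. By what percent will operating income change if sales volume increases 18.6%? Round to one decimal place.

+65.8%

At 101,820 units, contribution = 101,820 × R$64.34 = R$6,551,098.80.
Subtracting fixed costs: EBIT = R$6,551,098.80 − R$4,699,800 = R$1,851,298.80.
Degree of operating leverage = R$6,551,098.80 / R$1,851,298.80 = 3.5387.
Operating income changes by 3.5387 × +18.6% = +65.8%.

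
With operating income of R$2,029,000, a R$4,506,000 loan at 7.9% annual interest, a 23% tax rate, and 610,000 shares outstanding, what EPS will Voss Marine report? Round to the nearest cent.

Interest = R$355,974.00, so EBT = R$2,029,000 − R$355,974.00 = R$1,673,026.00.
Net income = R$1,673,026.00 × (1 − 0.23) = R$1,288,230.02.
Per share: R$1,288,230.02 / 610,000 shares = R$2.11.

R$2.11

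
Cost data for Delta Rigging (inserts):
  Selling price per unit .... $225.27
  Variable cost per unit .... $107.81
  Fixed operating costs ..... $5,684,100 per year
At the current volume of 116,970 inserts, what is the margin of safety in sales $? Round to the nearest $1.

$15,448,613

Contribution margin per unit = $225.27 − $107.81 = $117.46. Break-even units = $5,684,100 ÷ $117.46 = 48,391.79; break-even revenue = 48,391.79 × $225.27 = $10,901,219.20.
Current sales = 116,970 × $225.27 = $26,349,831.90.
Margin of safety = $26,349,831.90 − $10,901,219.20 = $15,448,613.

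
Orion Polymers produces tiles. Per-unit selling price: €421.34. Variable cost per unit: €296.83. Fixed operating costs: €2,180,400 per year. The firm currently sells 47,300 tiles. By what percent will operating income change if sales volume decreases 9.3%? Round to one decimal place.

Contribution at this volume is 47,300 × €124.51 = €5,889,323.00.
Subtracting fixed costs: EBIT = €5,889,323.00 − €2,180,400 = €3,708,923.00.
DOL = contribution ÷ EBIT = €5,889,323.00 ÷ €3,708,923.00 = 1.5879.
So EBIT moves 1.5879 × (-9.3%) = -14.8%.

-14.8%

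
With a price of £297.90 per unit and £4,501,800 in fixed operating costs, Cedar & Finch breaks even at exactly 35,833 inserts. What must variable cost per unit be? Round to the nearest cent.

Contribution per unit must be FC / Q = £4,501,800 / 35,833 = £125.6328.
Hence VC = price − CM = £297.90 − £125.6328 = £172.27.

£172.27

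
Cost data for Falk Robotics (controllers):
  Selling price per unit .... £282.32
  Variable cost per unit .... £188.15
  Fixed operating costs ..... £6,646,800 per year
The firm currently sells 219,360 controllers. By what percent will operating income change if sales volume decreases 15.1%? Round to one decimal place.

Contribution at this volume is 219,360 × £94.17 = £20,657,131.20.
Subtracting fixed costs: EBIT = £20,657,131.20 − £6,646,800 = £14,010,331.20.
So DOL = total CM / EBIT = £20,657,131.20 / £14,010,331.20 = 1.4744.
%ΔEBIT = DOL × %ΔSales = 1.4744 × -15.1% = -22.3%.

-22.3%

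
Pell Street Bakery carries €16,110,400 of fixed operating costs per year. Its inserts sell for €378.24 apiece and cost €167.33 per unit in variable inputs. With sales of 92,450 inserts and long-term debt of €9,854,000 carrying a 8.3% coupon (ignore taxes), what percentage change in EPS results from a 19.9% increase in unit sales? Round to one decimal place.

+151.0%

Contribution at this volume is 92,450 × €210.91 = €19,498,629.50.
EBIT = €19,498,629.50 − €16,110,400 = €3,388,229.50.
Interest = €817,882.00, so EBIT − I = €2,570,347.50.
Degree of combined leverage = contribution ÷ (EBIT − I) = €19,498,629.50 ÷ €2,570,347.50 = 7.5860.
EPS therefore changes by 7.5860 × (+19.9%) = +151.0%.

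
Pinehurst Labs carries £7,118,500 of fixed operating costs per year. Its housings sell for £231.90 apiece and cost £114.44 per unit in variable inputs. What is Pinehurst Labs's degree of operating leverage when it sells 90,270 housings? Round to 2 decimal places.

At 90,270 units, contribution = 90,270 × £117.46 = £10,603,114.20.
Subtracting fixed costs: EBIT = £10,603,114.20 − £7,118,500 = £3,484,614.20.
So DOL = total CM / EBIT = £10,603,114.20 / £3,484,614.20 = 3.0428.

3.04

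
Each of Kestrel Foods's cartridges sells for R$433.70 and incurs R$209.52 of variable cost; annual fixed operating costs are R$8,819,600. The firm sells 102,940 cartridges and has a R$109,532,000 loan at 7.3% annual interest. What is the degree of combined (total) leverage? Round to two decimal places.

Contribution at this volume is 102,940 × R$224.18 = R$23,077,089.20.
EBIT = R$23,077,089.20 − R$8,819,600 = R$14,257,489.20. Interest = R$7,995,836.00, so EBIT − I = R$6,261,653.20.
DCL = contribution ÷ (EBIT − I) = R$23,077,089.20 ÷ R$6,261,653.20 = 3.6855.

3.69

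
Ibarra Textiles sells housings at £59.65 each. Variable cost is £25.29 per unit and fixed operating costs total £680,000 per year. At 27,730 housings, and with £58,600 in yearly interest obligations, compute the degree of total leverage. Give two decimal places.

At 27,730 units, contribution = 27,730 × £34.36 = £952,802.80.
EBIT = £952,802.80 − £680,000 = £272,802.80. Interest = £58,600.00, so EBIT − I = £214,202.80.
DCL = contribution ÷ (EBIT − I) = £952,802.80 ÷ £214,202.80 = 4.4481.

4.45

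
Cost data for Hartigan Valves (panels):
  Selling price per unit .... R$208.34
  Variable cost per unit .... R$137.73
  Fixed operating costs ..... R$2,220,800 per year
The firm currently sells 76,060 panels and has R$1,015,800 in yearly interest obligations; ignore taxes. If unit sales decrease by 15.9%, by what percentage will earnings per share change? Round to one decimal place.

Contribution at this volume is 76,060 × R$70.61 = R$5,370,596.60.
EBIT = R$5,370,596.60 − R$2,220,800 = R$3,149,796.60.
Interest = R$1,015,800.00, so EBIT − I = R$2,133,996.60.
DCL = total CM / (EBIT − I) = R$5,370,596.60 / R$2,133,996.60 = 2.5167.
%ΔEPS = DCL × %ΔSales = 2.5167 × -15.9% = -40.0%.

-40.0%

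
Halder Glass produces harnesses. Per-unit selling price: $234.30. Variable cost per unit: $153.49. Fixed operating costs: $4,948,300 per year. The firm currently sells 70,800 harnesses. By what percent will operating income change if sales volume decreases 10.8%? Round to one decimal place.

-79.9%

Total contribution margin = 70,800 × $80.81 = $5,721,348.00.
Operating income = contribution − fixed costs = $5,721,348.00 − $4,948,300 = $773,048.00.
So DOL = total CM / EBIT = $5,721,348.00 / $773,048.00 = 7.4010.
Operating income changes by 7.4010 × -10.8% = -79.9%.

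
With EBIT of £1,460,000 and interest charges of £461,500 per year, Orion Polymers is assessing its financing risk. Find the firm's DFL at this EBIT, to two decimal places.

Annual interest charges come to £461,500.00.
Degree of financial leverage = EBIT / (EBIT − interest) = £1,460,000 / £998,500.00 = 1.4622.

1.46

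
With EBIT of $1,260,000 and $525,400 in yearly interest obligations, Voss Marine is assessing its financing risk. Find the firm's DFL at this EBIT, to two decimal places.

Interest = $525,400.00.
DFL = EBIT ÷ (EBIT − I) = $1,260,000 ÷ ($1,260,000 − $525,400.00) = $1,260,000 ÷ $734,600.00 = 1.7152.

1.72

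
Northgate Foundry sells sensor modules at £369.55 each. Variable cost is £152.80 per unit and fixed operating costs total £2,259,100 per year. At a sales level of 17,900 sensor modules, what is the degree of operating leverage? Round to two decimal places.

Total contribution margin = 17,900 × £216.75 = £3,879,825.00.
EBIT = £3,879,825.00 − £2,259,100 = £1,620,725.00.
DOL = contribution ÷ EBIT = £3,879,825.00 ÷ £1,620,725.00 = 2.3939.

2.39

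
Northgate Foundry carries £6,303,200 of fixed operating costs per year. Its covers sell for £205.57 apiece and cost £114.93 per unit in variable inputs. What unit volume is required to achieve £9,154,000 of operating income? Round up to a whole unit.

170,534 covers

Each unit contributes £205.57 − £114.93 = £90.64.
Required volume = (fixed costs + target profit) ÷ CM = (£6,303,200 + £9,154,000) ÷ £90.64 = 170,533.98, so 170,534 covers.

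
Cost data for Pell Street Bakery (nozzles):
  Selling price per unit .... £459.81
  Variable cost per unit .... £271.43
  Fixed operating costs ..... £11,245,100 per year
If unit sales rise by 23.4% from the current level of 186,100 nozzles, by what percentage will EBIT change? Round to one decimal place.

+34.5%

Total contribution margin = 186,100 × £188.38 = £35,057,518.00.
Subtracting fixed costs: EBIT = £35,057,518.00 − £11,245,100 = £23,812,418.00.
Degree of operating leverage = £35,057,518.00 / £23,812,418.00 = 1.4722.
So EBIT moves 1.4722 × (+23.4%) = +34.5%.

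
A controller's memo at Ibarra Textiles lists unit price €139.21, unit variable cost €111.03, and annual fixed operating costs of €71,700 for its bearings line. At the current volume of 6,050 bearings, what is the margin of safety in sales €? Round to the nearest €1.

€488,020

Contribution margin per unit = €139.21 − €111.03 = €28.18. Break-even units = €71,700 ÷ €28.18 = 2,544.36; break-even revenue = 2,544.36 × €139.21 = €354,200.04.
Current sales = 6,050 × €139.21 = €842,220.50.
Margin of safety = €842,220.50 − €354,200.04 = €488,020.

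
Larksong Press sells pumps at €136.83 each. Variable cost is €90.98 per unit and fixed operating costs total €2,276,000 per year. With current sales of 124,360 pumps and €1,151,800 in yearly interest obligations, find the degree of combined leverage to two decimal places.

Contribution at this volume is 124,360 × €45.85 = €5,701,906.00.
EBIT = €5,701,906.00 − €2,276,000 = €3,425,906.00. Interest = €1,151,800.00, so EBIT − I = €2,274,106.00.
Degree of total leverage = total CM / (EBIT − interest) = €5,701,906.00 / €2,274,106.00 = 2.5073.

2.51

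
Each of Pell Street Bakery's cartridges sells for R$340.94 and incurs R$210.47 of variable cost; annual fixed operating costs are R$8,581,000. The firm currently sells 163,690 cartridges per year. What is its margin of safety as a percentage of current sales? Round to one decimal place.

Unit CM = price − variable cost = R$340.94 − R$210.47 = R$130.47. Break-even units = R$8,581,000 ÷ R$130.47 = 65,769.91; break-even revenue = 65,769.91 × R$340.94 = R$22,423,592.70.
Current sales = 163,690 × R$340.94 = R$55,808,468.60.
Margin of safety = (R$55,808,468.60 − R$22,423,592.70) ÷ R$55,808,468.60 = 59.8%.

59.8%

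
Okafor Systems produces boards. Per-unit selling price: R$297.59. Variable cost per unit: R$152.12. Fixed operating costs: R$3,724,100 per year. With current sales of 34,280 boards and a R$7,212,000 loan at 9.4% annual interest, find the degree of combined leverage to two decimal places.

Contribution at this volume is 34,280 × R$145.47 = R$4,986,711.60.
EBIT = R$4,986,711.60 − R$3,724,100 = R$1,262,611.60. Interest = R$677,928.00.
DOL = R$4,986,711.60 ÷ R$1,262,611.60 = 3.9495; DFL = R$1,262,611.60 ÷ R$584,683.60 = 2.1595.
DCL = DOL × DFL = 3.9495 × 2.1595 = 8.5289.

8.53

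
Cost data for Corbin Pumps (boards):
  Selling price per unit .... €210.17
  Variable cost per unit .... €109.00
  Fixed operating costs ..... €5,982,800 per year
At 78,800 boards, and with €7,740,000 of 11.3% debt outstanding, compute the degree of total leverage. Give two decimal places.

7.15

At 78,800 units, contribution = 78,800 × €101.17 = €7,972,196.00.
Operating income = contribution − fixed costs = €7,972,196.00 − €5,982,800 = €1,989,396.00. Interest = €874,620.00.
DOL = €7,972,196.00 ÷ €1,989,396.00 = 4.0073; DFL = €1,989,396.00 ÷ €1,114,776.00 = 1.7846.
Combined leverage = 4.0073 × 1.7846 = 7.1514.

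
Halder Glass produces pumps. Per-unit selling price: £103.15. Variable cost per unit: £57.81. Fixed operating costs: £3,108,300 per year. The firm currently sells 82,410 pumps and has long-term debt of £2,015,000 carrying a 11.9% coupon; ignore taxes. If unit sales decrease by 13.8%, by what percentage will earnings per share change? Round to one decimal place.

At 82,410 units, contribution = 82,410 × £45.34 = £3,736,469.40.
Operating income = contribution − fixed costs = £3,736,469.40 − £3,108,300 = £628,169.40.
After interest of £239,785.00, pre-tax earnings = £388,384.40.
DCL = total CM / (EBIT − I) = £3,736,469.40 / £388,384.40 = 9.6205.
EPS therefore changes by 9.6205 × (-13.8%) = -132.8%.

-132.8%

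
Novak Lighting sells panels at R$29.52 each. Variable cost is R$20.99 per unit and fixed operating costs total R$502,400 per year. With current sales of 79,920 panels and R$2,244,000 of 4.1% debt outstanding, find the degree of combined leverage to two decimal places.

7.81

Total contribution margin = 79,920 × R$8.53 = R$681,717.60.
Subtracting fixed costs: EBIT = R$681,717.60 − R$502,400 = R$179,317.60. Interest = R$92,004.00, so EBIT − I = R$87,313.60.
DCL = contribution ÷ (EBIT − I) = R$681,717.60 ÷ R$87,313.60 = 7.8077.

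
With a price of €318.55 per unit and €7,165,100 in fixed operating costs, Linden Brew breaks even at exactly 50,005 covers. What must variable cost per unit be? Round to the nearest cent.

€175.26

Contribution per unit must be FC / Q = €7,165,100 / 50,005 = €143.2877.
Hence VC = price − CM = €318.55 − €143.2877 = €175.26.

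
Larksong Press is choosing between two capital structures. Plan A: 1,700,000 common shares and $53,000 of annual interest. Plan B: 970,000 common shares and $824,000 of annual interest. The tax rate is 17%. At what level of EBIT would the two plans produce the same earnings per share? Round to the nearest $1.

At indifference, (EBIT − 53,000)(1 − t)/1,700,000 = (EBIT − 824,000)(1 − t)/970,000.
The (1 − t) factor cancels: (EBIT − 53,000) × 970,000 = (EBIT − 824,000) × 1,700,000.
Solving, EBIT = (824,000·1,700,000 − 53,000·970,000) / (1,700,000 − 970,000) = 1,349,390,000,000 / 730,000 = 1,848,479.45.

$1,848,479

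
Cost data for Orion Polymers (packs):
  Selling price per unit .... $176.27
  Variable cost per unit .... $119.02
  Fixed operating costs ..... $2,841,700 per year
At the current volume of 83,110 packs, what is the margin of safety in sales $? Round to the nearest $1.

Unit CM = price − variable cost = $176.27 − $119.02 = $57.25. Break-even units = $2,841,700 ÷ $57.25 = 49,636.68; break-even revenue = 49,636.68 × $176.27 = $8,749,457.80.
Actual sales revenue = 83,110 × $176.27 = $14,649,799.70.
Margin of safety = $14,649,799.70 − $8,749,457.80 = $5,900,342.

$5,900,342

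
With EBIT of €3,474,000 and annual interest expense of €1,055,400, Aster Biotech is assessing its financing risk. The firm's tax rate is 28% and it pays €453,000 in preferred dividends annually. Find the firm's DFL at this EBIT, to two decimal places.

Interest = €1,055,400.00.
Pre-tax preferred-dividend burden = €453,000 ÷ (1 − 0.28) = €629,166.67.
DFL = EBIT ÷ [EBIT − I − D_p/(1−t)] = €3,474,000 ÷ [€3,474,000 − €1,055,400.00 − €629,166.67] = €3,474,000 ÷ €1,789,433.33 = 1.9414.

1.94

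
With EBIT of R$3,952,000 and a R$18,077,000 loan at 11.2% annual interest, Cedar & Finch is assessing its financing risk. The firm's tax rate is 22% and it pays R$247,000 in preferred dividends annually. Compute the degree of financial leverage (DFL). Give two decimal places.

2.45

Interest = R$2,024,624.00.
Preferred dividends grossed up pre-tax: R$247,000 / (1 − 0.22) = R$316,666.67.
DFL = EBIT ÷ [EBIT − I − D_p/(1−t)] = R$3,952,000 ÷ [R$3,952,000 − R$2,024,624.00 − R$316,666.67] = R$3,952,000 ÷ R$1,610,709.33 = 2.4536.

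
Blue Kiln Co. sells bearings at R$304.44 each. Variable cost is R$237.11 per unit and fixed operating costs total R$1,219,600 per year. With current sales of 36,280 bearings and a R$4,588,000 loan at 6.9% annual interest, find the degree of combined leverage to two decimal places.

Total contribution margin = 36,280 × R$67.33 = R$2,442,732.40.
Subtracting fixed costs: EBIT = R$2,442,732.40 − R$1,219,600 = R$1,223,132.40. Interest = R$316,572.00, so EBIT − I = R$906,560.40.
Degree of total leverage = total CM / (EBIT − interest) = R$2,442,732.40 / R$906,560.40 = 2.6945.

2.69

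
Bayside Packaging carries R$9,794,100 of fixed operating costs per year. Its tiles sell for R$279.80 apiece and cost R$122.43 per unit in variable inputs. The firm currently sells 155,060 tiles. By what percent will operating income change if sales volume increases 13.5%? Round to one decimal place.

Contribution at this volume is 155,060 × R$157.37 = R$24,401,792.20.
EBIT = R$24,401,792.20 − R$9,794,100 = R$14,607,692.20.
Degree of operating leverage = R$24,401,792.20 / R$14,607,692.20 = 1.6705.
%ΔEBIT = DOL × %ΔSales = 1.6705 × +13.5% = +22.6%.

+22.6%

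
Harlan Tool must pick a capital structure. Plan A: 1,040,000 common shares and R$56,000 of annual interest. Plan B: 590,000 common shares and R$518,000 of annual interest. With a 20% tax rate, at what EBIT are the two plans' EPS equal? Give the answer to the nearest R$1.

R$1,123,733

At indifference, (EBIT − 56,000)(1 − t)/1,040,000 = (EBIT − 518,000)(1 − t)/590,000.
Cancelling (1 − t) and cross-multiplying: 590,000·(EBIT − 56,000) = 1,040,000·(EBIT − 518,000).
Solving, EBIT = (518,000·1,040,000 − 56,000·590,000) / (1,040,000 − 590,000) = 505,680,000,000 / 450,000 = 1,123,733.33.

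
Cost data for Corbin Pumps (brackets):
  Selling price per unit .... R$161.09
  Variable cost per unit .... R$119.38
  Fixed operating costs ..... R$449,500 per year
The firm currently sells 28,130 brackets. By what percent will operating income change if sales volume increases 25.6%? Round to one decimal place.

At 28,130 units, contribution = 28,130 × R$41.71 = R$1,173,302.30.
Operating income = contribution − fixed costs = R$1,173,302.30 − R$449,500 = R$723,802.30.
Degree of operating leverage = R$1,173,302.30 / R$723,802.30 = 1.6210.
%ΔEBIT = DOL × %ΔSales = 1.6210 × +25.6% = +41.5%.

+41.5%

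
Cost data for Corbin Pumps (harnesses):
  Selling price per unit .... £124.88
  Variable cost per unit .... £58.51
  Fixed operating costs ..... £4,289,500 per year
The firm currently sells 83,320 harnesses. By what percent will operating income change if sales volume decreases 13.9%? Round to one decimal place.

-62.0%

At 83,320 units, contribution = 83,320 × £66.37 = £5,529,948.40.
EBIT = £5,529,948.40 − £4,289,500 = £1,240,448.40.
DOL = contribution ÷ EBIT = £5,529,948.40 ÷ £1,240,448.40 = 4.4580.
So EBIT moves 4.4580 × (-13.9%) = -62.0%.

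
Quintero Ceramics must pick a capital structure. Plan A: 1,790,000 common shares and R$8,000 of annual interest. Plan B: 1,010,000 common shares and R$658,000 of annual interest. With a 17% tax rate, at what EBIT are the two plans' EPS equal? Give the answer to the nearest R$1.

R$1,499,667

At indifference, (EBIT − 8,000)(1 − t)/1,790,000 = (EBIT − 658,000)(1 − t)/1,010,000.
The (1 − t) factor cancels: (EBIT − 8,000) × 1,010,000 = (EBIT − 658,000) × 1,790,000.
Solving, EBIT = (658,000·1,790,000 − 8,000·1,010,000) / (1,790,000 − 1,010,000) = 1,169,740,000,000 / 780,000 = 1,499,666.67.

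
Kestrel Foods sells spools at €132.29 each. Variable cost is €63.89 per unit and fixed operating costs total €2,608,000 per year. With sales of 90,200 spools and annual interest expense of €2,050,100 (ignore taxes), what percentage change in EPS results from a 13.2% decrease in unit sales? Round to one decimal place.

-53.9%

Total contribution margin = 90,200 × €68.40 = €6,169,680.00.
Subtracting fixed costs: EBIT = €6,169,680.00 − €2,608,000 = €3,561,680.00.
Interest = €2,050,100.00, so EBIT − I = €1,511,580.00.
DCL = total CM / (EBIT − I) = €6,169,680.00 / €1,511,580.00 = 4.0816.
%ΔEPS = DCL × %ΔSales = 4.0816 × -13.2% = -53.9%.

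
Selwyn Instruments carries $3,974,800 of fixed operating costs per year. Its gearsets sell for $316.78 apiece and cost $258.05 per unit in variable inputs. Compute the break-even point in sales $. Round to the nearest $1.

$21,439,420

CM per unit = $316.78 − $258.05 = $58.73; CM ratio = $58.73 / $316.78 = 0.1854.
Break-even sales = FC ÷ CM ratio = $3,974,800 × $316.78 / $58.73 = $21,439,420.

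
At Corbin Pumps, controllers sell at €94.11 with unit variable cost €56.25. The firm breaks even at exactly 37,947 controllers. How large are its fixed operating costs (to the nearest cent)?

Unit CM = price − variable cost = €94.11 − €56.25 = €37.86.
Fixed costs = break-even units × CM = 37,947 × €37.86 = €1,436,673.42.

€1,436,673.42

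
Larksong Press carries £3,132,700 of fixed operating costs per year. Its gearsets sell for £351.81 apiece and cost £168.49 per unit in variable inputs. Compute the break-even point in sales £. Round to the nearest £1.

£6,011,975

CM per unit = £351.81 − £168.49 = £183.32; CM ratio = £183.32 / £351.81 = 0.5211.
Break-even revenue = fixed costs × price ÷ CM = £3,132,700 × £351.81 ÷ £183.32 = £6,011,975.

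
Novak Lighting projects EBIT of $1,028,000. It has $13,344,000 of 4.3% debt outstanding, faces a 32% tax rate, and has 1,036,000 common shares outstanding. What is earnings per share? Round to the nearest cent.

$0.30

Interest = $573,792.00, so EBT = $1,028,000 − $573,792.00 = $454,208.00.
After tax at 32%: net income = $454,208.00 × 0.68 = $308,861.44.
EPS = $308,861.44 ÷ 1,036,000 = $0.30.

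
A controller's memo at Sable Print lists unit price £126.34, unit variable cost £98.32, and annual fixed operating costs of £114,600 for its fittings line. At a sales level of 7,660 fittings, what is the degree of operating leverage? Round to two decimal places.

2.15

Contribution at this volume is 7,660 × £28.02 = £214,633.20.
EBIT = £214,633.20 − £114,600 = £100,033.20.
DOL = contribution ÷ EBIT = £214,633.20 ÷ £100,033.20 = 2.1456.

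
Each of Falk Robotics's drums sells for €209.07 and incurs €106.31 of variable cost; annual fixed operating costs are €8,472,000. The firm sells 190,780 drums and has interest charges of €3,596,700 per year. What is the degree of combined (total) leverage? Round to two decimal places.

Total contribution margin = 190,780 × €102.76 = €19,604,552.80.
Operating income = contribution − fixed costs = €19,604,552.80 − €8,472,000 = €11,132,552.80. Interest = €3,596,700.00, so EBIT − I = €7,535,852.80.
DCL = contribution ÷ (EBIT − I) = €19,604,552.80 ÷ €7,535,852.80 = 2.6015.

2.60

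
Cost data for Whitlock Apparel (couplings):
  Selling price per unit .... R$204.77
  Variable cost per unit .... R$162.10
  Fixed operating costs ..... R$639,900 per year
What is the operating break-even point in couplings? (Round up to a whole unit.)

14,997 couplings

Each unit contributes R$204.77 − R$162.10 = R$42.67.
Units to break even: R$639,900 ÷ R$42.67 = 14,996.48, rounded up to 14,997.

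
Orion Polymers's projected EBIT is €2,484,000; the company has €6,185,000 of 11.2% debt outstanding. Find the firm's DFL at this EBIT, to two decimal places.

Interest = €692,720.00.
Degree of financial leverage = EBIT / (EBIT − interest) = €2,484,000 / €1,791,280.00 = 1.3867.

1.39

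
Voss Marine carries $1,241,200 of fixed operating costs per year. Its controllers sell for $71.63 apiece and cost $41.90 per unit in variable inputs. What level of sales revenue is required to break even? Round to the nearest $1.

$2,990,486

CM per unit = $71.63 − $41.90 = $29.73; CM ratio = $29.73 / $71.63 = 0.4150.
Break-even revenue = fixed costs × price ÷ CM = $1,241,200 × $71.63 ÷ $29.73 = $2,990,486.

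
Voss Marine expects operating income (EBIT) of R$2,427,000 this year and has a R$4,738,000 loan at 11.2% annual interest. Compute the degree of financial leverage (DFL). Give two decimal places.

1.28

Interest = R$530,656.00.
DFL = EBIT ÷ (EBIT − I) = R$2,427,000 ÷ (R$2,427,000 − R$530,656.00) = R$2,427,000 ÷ R$1,896,344.00 = 1.2798.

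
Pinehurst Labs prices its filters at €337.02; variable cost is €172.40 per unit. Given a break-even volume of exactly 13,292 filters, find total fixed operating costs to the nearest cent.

€2,188,129.04

Each unit contributes €337.02 − €172.40 = €164.62.
Since BE = FC / CM, FC = 13,292 × €164.62 = €2,188,129.04.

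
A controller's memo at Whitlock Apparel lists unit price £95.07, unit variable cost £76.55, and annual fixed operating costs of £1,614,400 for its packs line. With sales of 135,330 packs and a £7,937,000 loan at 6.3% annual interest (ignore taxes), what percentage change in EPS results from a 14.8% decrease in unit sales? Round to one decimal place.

Contribution at this volume is 135,330 × £18.52 = £2,506,311.60.
Operating income = contribution − fixed costs = £2,506,311.60 − £1,614,400 = £891,911.60.
Interest = £500,031.00, so EBIT − I = £391,880.60.
DCL = total CM / (EBIT − I) = £2,506,311.60 / £391,880.60 = 6.3956.
EPS therefore changes by 6.3956 × (-14.8%) = -94.7%.

-94.7%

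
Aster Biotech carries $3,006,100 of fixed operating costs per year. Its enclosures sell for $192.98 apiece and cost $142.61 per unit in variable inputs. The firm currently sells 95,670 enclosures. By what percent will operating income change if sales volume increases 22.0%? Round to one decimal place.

Total contribution margin = 95,670 × $50.37 = $4,818,897.90.
Subtracting fixed costs: EBIT = $4,818,897.90 − $3,006,100 = $1,812,797.90.
DOL = contribution ÷ EBIT = $4,818,897.90 ÷ $1,812,797.90 = 2.6583.
%ΔEBIT = DOL × %ΔSales = 2.6583 × +22.0% = +58.5%.

+58.5%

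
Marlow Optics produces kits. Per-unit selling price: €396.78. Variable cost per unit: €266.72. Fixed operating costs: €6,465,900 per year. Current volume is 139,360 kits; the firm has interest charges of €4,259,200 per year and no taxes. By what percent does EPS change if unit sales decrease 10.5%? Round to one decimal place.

Contribution at this volume is 139,360 × €130.06 = €18,125,161.60.
EBIT = €18,125,161.60 − €6,465,900 = €11,659,261.60.
After interest of €4,259,200.00, pre-tax earnings = €7,400,061.60.
Degree of combined leverage = contribution ÷ (EBIT − I) = €18,125,161.60 ÷ €7,400,061.60 = 2.4493.
EPS therefore changes by 2.4493 × (-10.5%) = -25.7%.

-25.7%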